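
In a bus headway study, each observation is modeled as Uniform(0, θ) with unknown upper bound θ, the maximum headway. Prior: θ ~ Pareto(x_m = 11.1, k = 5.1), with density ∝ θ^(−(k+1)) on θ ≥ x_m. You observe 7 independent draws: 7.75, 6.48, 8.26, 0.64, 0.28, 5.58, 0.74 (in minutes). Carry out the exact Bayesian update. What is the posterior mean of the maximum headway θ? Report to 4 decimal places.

12.1000

A Pareto(scale x_m, shape k) prior on the upper bound θ of Uniform(0, θ) is conjugate: posterior is Pareto(max(x_m, max xᵢ), k + n).
Sample maximum = 8.26; prior scale x_m = 11.1 → posterior scale = max = 11.10.
Posterior shape = 5.1 + 7 = 12.1.
E[θ|data] = k·x_m/(k−1) = 12.1·11.10/11.1 = 12.1000.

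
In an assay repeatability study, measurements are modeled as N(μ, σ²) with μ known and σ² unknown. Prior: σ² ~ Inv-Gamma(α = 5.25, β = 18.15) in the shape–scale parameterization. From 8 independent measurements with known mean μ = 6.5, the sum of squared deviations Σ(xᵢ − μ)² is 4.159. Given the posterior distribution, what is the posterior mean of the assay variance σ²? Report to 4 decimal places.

With known mean μ and an Inverse-Gamma(α, β) prior on σ², the Normal likelihood is conjugate: posterior is Inv-Gamma(α + n/2, β + Σ(xᵢ−μ)²/2).
Posterior: Inv-Gamma(5.25 + 8/2, 18.15 + 4.159/2) = Inv-Gamma(9.25, 20.2295).
E[σ²|data] = β/(α−1) = 20.2295/8.25 = 2.4521.

2.4521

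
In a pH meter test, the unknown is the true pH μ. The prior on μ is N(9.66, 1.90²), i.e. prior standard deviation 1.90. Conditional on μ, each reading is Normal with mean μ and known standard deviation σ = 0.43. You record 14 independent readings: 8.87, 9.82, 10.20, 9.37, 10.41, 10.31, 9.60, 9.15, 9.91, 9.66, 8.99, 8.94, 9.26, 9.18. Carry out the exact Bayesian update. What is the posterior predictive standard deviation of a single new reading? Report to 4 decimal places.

For Normal data with known variance σ², a Normal(μ₀, σ₀²) prior on μ is conjugate. Posterior precision = 1/σ₀² + n/σ²; posterior mean is the precision-weighted average of μ₀ and x̄.
σ₀² = 1.90² = 3.61, σ² = 0.43² = 0.1849; σ² + n·σ₀² = 0.1849 + 14·3.61 = 50.7249.
Posterior precision = 1/σ₀² + n/σ² = 1/3.61 + 14/0.1849 = (σ² + n·σ₀²)/(σ₀²σ²) = 50.7249/(3.61·0.1849); posterior variance σₙ² = σ₀²σ²/(σ² + n·σ₀²) = 3.61·0.1849/50.7249 = 0.013159.
Predictive variance for one new observation = σₙ² + σ² = 3.61·0.1849/50.7249 + 0.1849 = σ²·(σ₀² + 50.7249)/50.7249 = 0.1849·54.3349/50.7249 = 0.198059; SD = √(0.1849·54.3349/50.7249) = 0.4450.

0.4450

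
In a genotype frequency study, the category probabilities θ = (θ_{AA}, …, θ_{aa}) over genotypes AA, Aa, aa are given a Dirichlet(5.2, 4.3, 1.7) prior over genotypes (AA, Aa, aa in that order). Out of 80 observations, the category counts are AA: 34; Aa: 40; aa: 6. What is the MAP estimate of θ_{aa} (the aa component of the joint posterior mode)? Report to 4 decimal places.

The Dirichlet prior is conjugate to the Multinomial likelihood: each posterior αⱼ = prior αⱼ + observed count nⱼ.
Posterior concentration: (39.2, 44.3, 7.7), total = 91.2.
Joint mode component: (α_{aa}−1)/(Σα−K) = 6.7/88.2 = 0.0760.

0.0760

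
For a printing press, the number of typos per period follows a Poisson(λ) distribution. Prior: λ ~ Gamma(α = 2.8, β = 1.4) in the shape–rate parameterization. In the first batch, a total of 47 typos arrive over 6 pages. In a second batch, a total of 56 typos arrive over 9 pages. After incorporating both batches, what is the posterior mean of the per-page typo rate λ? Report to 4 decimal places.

6.4512

With a Gamma(shape α, rate β) prior, the Poisson likelihood is conjugate: the posterior is Gamma(α + ΣXᵢ, β + n).
After batch 1: Gamma(α+S, β+n) = Gamma(2.8+47, 1.4+6) = Gamma(49.8, 7.4).
After batch 2: Gamma(α+S, β+n) = Gamma(49.8+56, 7.4+9) = Gamma(105.8, 16.4).
Posterior mean = α/β = 105.8/16.4 = 6.4512.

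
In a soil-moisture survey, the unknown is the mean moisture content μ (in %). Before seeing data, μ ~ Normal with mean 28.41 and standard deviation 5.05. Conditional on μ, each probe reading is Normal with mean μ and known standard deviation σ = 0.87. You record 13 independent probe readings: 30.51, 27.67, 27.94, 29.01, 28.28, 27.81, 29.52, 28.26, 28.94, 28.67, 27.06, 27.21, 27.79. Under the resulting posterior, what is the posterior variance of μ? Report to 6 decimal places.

For Normal data with known variance σ², a Normal(μ₀, σ₀²) prior on μ is conjugate. Posterior precision = 1/σ₀² + n/σ²; posterior mean is the precision-weighted average of μ₀ and x̄.
σ₀² = 5.05² = 25.5025, σ² = 0.87² = 0.7569; σ² + n·σ₀² = 0.7569 + 13·25.5025 = 332.2894.
Posterior precision = 1/σ₀² + n/σ² = 1/25.5025 + 13/0.7569 = (σ² + n·σ₀²)/(σ₀²σ²) = 332.2894/(25.5025·0.7569); posterior variance σₙ² = σ₀²σ²/(σ² + n·σ₀²) = 25.5025·0.7569/332.2894 = 0.058090.

0.058090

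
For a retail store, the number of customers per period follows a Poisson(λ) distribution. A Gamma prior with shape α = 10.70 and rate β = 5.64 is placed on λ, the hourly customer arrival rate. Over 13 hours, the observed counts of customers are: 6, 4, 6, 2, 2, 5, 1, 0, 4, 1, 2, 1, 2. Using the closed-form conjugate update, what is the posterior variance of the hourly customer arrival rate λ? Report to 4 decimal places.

With a Gamma(shape α, rate β) prior, the Poisson likelihood is conjugate: the posterior is Gamma(α + ΣXᵢ, β + n).
Sum of counts S = 36 over n = 13 hours.
Posterior: Gamma(α+S, β+n) = Gamma(10.70+36, 5.64+13) = Gamma(46.70, 18.64).
Var = α/β² = 46.70/18.64² = 0.1344.

0.1344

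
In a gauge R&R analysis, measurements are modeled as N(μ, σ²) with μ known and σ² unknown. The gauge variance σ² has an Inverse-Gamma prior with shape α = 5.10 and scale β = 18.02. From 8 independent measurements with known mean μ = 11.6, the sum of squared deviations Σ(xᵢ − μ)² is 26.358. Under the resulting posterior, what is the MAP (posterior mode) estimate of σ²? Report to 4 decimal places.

3.0890

With known mean μ and an Inverse-Gamma(α, β) prior on σ², the Normal likelihood is conjugate: posterior is Inv-Gamma(α + n/2, β + Σ(xᵢ−μ)²/2).
Posterior: Inv-Gamma(5.10 + 8/2, 18.02 + 26.358/2) = Inv-Gamma(9.10, 31.1990).
Mode = β/(α+1) = 31.1990/10.10 = 3.0890.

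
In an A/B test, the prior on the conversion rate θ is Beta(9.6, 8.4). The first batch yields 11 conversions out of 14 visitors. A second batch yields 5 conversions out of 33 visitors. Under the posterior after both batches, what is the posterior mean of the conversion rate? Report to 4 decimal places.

The Beta prior is conjugate to a Binomial/Bernoulli likelihood; the update adds successes to α and failures to β.
After batch 1: Beta(9.6+11, 8.4+3) = Beta(20.6, 11.4).
After batch 2: Beta(20.6+5, 11.4+28) = Beta(25.6, 39.4).
Posterior mean = α/(α+β) = 25.6/65.0 = 0.3938.

0.3938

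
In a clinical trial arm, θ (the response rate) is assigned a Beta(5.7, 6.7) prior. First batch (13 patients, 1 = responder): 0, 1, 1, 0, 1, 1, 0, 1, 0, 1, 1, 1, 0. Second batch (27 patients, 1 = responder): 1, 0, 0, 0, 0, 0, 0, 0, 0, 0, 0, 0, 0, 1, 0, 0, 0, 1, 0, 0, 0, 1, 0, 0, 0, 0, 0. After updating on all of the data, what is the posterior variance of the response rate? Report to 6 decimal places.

0.004189

The Beta prior is conjugate to a Binomial/Bernoulli likelihood; the update adds successes to α and failures to β.
After batch 1: Beta(5.7+8, 6.7+5) = Beta(13.7, 11.7).
After batch 2: Beta(13.7+4, 11.7+23) = Beta(17.7, 34.7).
Var = αβ/((α+β)²(α+β+1)) = 17.7·34.7/(52.4²·53.4) = 0.004189.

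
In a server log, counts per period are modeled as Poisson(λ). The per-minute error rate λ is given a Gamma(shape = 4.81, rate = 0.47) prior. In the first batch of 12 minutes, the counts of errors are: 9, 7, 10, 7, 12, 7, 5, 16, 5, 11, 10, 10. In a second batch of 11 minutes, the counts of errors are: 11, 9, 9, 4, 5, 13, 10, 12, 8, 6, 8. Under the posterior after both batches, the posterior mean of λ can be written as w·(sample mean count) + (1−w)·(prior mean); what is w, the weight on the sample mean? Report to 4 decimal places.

With a Gamma(shape α, rate β) prior, the Poisson likelihood is conjugate: the posterior is Gamma(α + ΣXᵢ, β + n).
Total number of minutes: n = 12 + 11 = 23.
Posterior mean = (α₀+S)/(β₀+n) = [n/(β₀+n)]·(S/n) + [β₀/(β₀+n)]·(α₀/β₀), so only n and β₀ enter the weight.
Weight on data w = n/(β₀+n) = 23/(0.47+23) = 23/23.47 = 0.9800.

0.9800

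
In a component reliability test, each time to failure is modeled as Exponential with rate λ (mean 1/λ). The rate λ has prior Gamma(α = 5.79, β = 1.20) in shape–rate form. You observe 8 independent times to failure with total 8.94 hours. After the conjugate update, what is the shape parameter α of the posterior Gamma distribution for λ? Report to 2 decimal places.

With a Gamma(shape α, rate β) prior on the exponential rate λ, the posterior after n observations with total T = Σxᵢ is Gamma(α+n, β+T).
Posterior: Gamma(5.79+8, 1.20+8.94) = Gamma(13.79, 10.14).
Posterior α = 13.79.

13.79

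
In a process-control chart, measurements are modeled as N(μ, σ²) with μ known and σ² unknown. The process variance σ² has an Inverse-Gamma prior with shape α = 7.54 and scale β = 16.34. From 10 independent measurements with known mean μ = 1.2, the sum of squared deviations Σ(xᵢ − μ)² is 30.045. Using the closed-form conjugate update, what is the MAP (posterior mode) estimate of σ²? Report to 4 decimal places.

With known mean μ and an Inverse-Gamma(α, β) prior on σ², the Normal likelihood is conjugate: posterior is Inv-Gamma(α + n/2, β + Σ(xᵢ−μ)²/2).
Posterior: Inv-Gamma(7.54 + 10/2, 16.34 + 30.045/2) = Inv-Gamma(12.54, 31.3625).
Mode = β/(α+1) = 31.3625/13.54 = 2.3163.

2.3163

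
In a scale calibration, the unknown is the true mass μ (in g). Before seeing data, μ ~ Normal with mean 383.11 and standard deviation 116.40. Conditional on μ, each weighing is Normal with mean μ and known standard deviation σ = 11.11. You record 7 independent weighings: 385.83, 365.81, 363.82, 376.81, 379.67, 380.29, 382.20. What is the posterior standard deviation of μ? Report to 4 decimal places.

For Normal data with known variance σ², a Normal(μ₀, σ₀²) prior on μ is conjugate. Posterior precision = 1/σ₀² + n/σ²; posterior mean is the precision-weighted average of μ₀ and x̄.
σ₀² = 116.40² = 13548.96, σ² = 11.11² = 123.4321; σ² + n·σ₀² = 123.4321 + 7·13548.96 = 94966.1521.
Posterior precision = 1/σ₀² + n/σ² = 1/13548.96 + 7/123.4321 = (σ² + n·σ₀²)/(σ₀²σ²) = 94966.1521/(13548.96·123.4321); posterior variance σₙ² = σ₀²σ²/(σ² + n·σ₀²) = 13548.96·123.4321/94966.1521 = 17.610238.
Posterior SD = √σₙ² = √(13548.96·123.4321/94966.1521) = 4.1965.

4.1965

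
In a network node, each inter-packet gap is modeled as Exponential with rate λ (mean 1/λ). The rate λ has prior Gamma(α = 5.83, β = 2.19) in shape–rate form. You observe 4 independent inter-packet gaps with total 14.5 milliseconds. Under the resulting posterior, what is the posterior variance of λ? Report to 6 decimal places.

With a Gamma(shape α, rate β) prior on the exponential rate λ, the posterior after n observations with total T = Σxᵢ is Gamma(α+n, β+T).
Posterior: Gamma(5.83+4, 2.19+14.5) = Gamma(9.83, 16.69).
Var = α/β² = 0.035289.

0.035289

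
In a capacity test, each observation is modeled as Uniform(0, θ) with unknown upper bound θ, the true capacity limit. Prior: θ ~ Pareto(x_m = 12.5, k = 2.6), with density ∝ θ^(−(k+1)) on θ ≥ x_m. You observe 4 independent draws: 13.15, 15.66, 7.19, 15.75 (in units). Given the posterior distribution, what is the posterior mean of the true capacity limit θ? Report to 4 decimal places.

A Pareto(scale x_m, shape k) prior on the upper bound θ of Uniform(0, θ) is conjugate: posterior is Pareto(max(x_m, max xᵢ), k + n).
Sample maximum = 15.75; prior scale x_m = 12.5 → posterior scale = max = 15.75.
Posterior shape = 2.6 + 4 = 6.6.
E[θ|data] = k·x_m/(k−1) = 6.6·15.75/5.6 = 18.5625.

18.5625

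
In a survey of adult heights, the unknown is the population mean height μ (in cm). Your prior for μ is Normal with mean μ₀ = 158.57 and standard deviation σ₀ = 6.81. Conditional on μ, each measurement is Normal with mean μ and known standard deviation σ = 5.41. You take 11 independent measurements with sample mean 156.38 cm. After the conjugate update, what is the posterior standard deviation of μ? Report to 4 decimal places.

For Normal data with known variance σ², a Normal(μ₀, σ₀²) prior on μ is conjugate. Posterior precision = 1/σ₀² + n/σ²; posterior mean is the precision-weighted average of μ₀ and x̄.
σ₀² = 6.81² = 46.3761, σ² = 5.41² = 29.2681; σ² + n·σ₀² = 29.2681 + 11·46.3761 = 539.4052.
Posterior precision = 1/σ₀² + n/σ² = 1/46.3761 + 11/29.2681 = (σ² + n·σ₀²)/(σ₀²σ²) = 539.4052/(46.3761·29.2681); posterior variance σₙ² = σ₀²σ²/(σ² + n·σ₀²) = 46.3761·29.2681/539.4052 = 2.516365.
Posterior SD = √σₙ² = √(46.3761·29.2681/539.4052) = 1.5863.

1.5863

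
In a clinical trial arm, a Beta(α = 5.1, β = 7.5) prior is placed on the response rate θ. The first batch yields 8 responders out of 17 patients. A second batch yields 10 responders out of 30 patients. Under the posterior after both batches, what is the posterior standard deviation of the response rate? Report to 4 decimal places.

The Beta prior is conjugate to a Binomial/Bernoulli likelihood; the update adds successes to α and failures to β.
After batch 1: Beta(5.1+8, 7.5+9) = Beta(13.1, 16.5).
After batch 2: Beta(13.1+10, 16.5+20) = Beta(23.1, 36.5).
Var = αβ/((α+β)²(α+β+1)) = 23.1·36.5/(59.6²·60.6) = 0.00391687; SD = √0.00391687 = 0.0626.

0.0626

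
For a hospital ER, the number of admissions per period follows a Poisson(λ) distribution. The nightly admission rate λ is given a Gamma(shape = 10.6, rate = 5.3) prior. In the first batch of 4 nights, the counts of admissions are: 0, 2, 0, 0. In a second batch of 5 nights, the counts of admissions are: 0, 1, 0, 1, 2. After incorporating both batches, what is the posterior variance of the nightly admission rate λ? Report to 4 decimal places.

0.0812

With a Gamma(shape α, rate β) prior, the Poisson likelihood is conjugate: the posterior is Gamma(α + ΣXᵢ, β + n).
Batch 1: sum of counts S = 2 over n = 4 nights.
After batch 1: Gamma(α+S, β+n) = Gamma(10.6+2, 5.3+4) = Gamma(12.6, 9.3).
Batch 2: sum of counts S = 4 over n = 5 nights.
After batch 2: Gamma(α+S, β+n) = Gamma(12.6+4, 9.3+5) = Gamma(16.6, 14.3).
Var = α/β² = 16.6/14.3² = 0.0812.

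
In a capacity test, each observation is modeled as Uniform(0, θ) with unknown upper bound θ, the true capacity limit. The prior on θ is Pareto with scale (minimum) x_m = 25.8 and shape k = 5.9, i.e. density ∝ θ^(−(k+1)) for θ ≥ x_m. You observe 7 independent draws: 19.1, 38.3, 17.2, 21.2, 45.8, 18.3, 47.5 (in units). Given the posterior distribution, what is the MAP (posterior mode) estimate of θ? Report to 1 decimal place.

47.5

A Pareto(scale x_m, shape k) prior on the upper bound θ of Uniform(0, θ) is conjugate: posterior is Pareto(max(x_m, max xᵢ), k + n).
Sample maximum = 47.5; prior scale x_m = 25.8 → posterior scale = max = 47.5.
Posterior shape = 5.9 + 7 = 12.9.
The Pareto density is decreasing on [x_m, ∞), so the mode is x_m = 47.5.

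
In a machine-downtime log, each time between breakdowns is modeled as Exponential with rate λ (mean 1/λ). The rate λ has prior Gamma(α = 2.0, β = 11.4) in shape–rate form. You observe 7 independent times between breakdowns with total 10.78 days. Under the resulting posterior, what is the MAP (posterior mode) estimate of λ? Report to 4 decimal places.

With a Gamma(shape α, rate β) prior on the exponential rate λ, the posterior after n observations with total T = Σxᵢ is Gamma(α+n, β+T).
Posterior: Gamma(2.0+7, 11.4+10.78) = Gamma(9.0, 22.18).
Mode = (α−1)/β = 0.3607.

0.3607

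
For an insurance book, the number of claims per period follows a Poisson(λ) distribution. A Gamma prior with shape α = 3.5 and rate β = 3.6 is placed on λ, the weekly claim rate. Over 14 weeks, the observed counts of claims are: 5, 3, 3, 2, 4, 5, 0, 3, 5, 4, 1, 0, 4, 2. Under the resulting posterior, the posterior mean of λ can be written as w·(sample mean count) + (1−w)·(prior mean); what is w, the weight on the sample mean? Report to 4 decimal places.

0.7955

With a Gamma(shape α, rate β) prior, the Poisson likelihood is conjugate: the posterior is Gamma(α + ΣXᵢ, β + n).
Posterior mean = (α₀+S)/(β₀+n) = [n/(β₀+n)]·(S/n) + [β₀/(β₀+n)]·(α₀/β₀), so only n and β₀ enter the weight.
Weight on data w = n/(β₀+n) = 14/(3.6+14) = 14/17.6 = 0.7955.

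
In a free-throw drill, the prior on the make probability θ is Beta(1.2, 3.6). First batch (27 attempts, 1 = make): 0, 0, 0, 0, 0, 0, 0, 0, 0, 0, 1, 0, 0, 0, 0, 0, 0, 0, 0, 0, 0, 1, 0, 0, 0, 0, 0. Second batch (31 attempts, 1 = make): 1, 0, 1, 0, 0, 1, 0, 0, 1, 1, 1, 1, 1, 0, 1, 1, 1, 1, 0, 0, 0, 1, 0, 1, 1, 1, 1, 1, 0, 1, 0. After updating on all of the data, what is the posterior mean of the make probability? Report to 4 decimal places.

0.3535

The Beta prior is conjugate to a Binomial/Bernoulli likelihood; the update adds successes to α and failures to β.
After batch 1: Beta(1.2+2, 3.6+25) = Beta(3.2, 28.6).
After batch 2: Beta(3.2+19, 28.6+12) = Beta(22.2, 40.6).
Posterior mean = α/(α+β) = 22.2/62.8 = 0.3535.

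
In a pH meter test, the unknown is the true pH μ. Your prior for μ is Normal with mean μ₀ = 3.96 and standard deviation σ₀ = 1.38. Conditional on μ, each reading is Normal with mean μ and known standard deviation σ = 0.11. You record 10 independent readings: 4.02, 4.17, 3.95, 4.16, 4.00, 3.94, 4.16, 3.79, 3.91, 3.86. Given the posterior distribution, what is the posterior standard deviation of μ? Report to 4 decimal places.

For Normal data with known variance σ², a Normal(μ₀, σ₀²) prior on μ is conjugate. Posterior precision = 1/σ₀² + n/σ²; posterior mean is the precision-weighted average of μ₀ and x̄.
σ₀² = 1.38² = 1.9044, σ² = 0.11² = 0.0121; σ² + n·σ₀² = 0.0121 + 10·1.9044 = 19.0561.
Posterior precision = 1/σ₀² + n/σ² = 1/1.9044 + 10/0.0121 = (σ² + n·σ₀²)/(σ₀²σ²) = 19.0561/(1.9044·0.0121); posterior variance σₙ² = σ₀²σ²/(σ² + n·σ₀²) = 1.9044·0.0121/19.0561 = 0.001209.
Posterior SD = √σₙ² = √(1.9044·0.0121/19.0561) = 0.0348.

0.0348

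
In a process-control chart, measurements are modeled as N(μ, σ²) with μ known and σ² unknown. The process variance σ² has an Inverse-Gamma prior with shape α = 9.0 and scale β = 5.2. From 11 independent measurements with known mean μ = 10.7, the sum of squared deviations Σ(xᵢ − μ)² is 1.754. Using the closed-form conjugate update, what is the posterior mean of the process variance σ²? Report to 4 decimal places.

0.4501

With known mean μ and an Inverse-Gamma(α, β) prior on σ², the Normal likelihood is conjugate: posterior is Inv-Gamma(α + n/2, β + Σ(xᵢ−μ)²/2).
Posterior: Inv-Gamma(9.0 + 11/2, 5.2 + 1.754/2) = Inv-Gamma(14.50, 6.0770).
E[σ²|data] = β/(α−1) = 6.0770/13.50 = 0.4501.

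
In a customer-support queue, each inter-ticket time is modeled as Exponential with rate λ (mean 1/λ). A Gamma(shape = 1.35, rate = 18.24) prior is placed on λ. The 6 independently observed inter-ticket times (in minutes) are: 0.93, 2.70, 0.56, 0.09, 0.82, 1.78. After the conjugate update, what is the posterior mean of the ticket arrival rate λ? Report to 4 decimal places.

With a Gamma(shape α, rate β) prior on the exponential rate λ, the posterior after n observations with total T = Σxᵢ is Gamma(α+n, β+T).
Sum of observations T = 6.88 minutes; n = 6.
Posterior: Gamma(1.35+6, 18.24+6.88) = Gamma(7.35, 25.12).
Posterior mean of λ = α/β = 7.35/25.12 = 0.2926.

0.2926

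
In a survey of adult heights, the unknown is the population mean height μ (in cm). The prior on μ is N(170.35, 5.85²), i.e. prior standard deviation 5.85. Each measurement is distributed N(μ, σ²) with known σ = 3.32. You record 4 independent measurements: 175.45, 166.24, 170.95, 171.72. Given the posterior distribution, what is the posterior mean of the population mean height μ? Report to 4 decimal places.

171.0349

For Normal data with known variance σ², a Normal(μ₀, σ₀²) prior on μ is conjugate. Posterior precision = 1/σ₀² + n/σ²; posterior mean is the precision-weighted average of μ₀ and x̄.
Σxᵢ = 175.45 + 166.24 + 170.95 + 171.72 = 684.36, so n·x̄ = 684.36.
σ₀² = 5.85² = 34.2225, σ² = 3.32² = 11.0224; σ² + n·σ₀² = 11.0224 + 4·34.2225 = 147.9124.
Posterior mean = (μ₀/σ₀² + n·x̄/σ²)/(1/σ₀² + n/σ²) = (σ²·μ₀ + σ₀²·n·x̄)/(σ² + n·σ₀²) = (11.0224·170.35 + 34.2225·684.36)/147.9124 = 25298.17594/147.9124 = 171.0349.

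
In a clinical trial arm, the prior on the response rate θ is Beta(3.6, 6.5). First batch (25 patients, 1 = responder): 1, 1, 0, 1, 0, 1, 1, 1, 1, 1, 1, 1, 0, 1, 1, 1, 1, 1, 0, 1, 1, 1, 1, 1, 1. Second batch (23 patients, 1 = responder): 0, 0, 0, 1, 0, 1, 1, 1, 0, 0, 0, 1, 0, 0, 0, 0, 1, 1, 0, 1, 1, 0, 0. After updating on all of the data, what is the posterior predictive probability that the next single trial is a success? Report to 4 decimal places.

0.5783

The Beta prior is conjugate to a Binomial/Bernoulli likelihood; the update adds successes to α and failures to β.
After batch 1: Beta(3.6+21, 6.5+4) = Beta(24.6, 10.5).
After batch 2: Beta(24.6+9, 10.5+14) = Beta(33.6, 24.5).
For a single future Bernoulli trial, P(success | data) = α/(α+β) = 0.5783.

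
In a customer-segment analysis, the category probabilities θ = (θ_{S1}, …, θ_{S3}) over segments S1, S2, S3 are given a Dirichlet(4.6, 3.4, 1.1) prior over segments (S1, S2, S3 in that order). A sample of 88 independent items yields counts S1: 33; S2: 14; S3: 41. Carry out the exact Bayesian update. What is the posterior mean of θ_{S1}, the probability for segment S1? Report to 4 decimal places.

0.3872

The Dirichlet prior is conjugate to the Multinomial likelihood: each posterior αⱼ = prior αⱼ + observed count nⱼ.
Posterior concentration: (37.6, 17.4, 42.1), total = 97.1.
E[θ_{S1}|data] = α_{S1}/Σα = 37.6/97.1 = 0.3872.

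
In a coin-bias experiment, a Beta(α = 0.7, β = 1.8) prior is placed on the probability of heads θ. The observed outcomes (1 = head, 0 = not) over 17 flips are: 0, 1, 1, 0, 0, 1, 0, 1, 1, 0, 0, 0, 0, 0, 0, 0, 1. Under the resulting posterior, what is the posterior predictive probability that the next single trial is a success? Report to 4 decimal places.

0.3436

The Beta prior is conjugate to a Binomial/Bernoulli likelihood; the update adds successes to α and failures to β.
Posterior: Beta(α+k, β+n−k) = Beta(0.7+6, 1.8+11) = Beta(6.7, 12.8).
For a single future Bernoulli trial, P(success | data) = α/(α+β) = 0.3436.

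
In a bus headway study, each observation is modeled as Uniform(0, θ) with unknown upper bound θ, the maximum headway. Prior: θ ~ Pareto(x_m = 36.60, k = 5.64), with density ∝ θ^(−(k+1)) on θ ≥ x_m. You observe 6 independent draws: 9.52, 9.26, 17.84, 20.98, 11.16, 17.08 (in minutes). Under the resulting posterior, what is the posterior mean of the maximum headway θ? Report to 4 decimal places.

A Pareto(scale x_m, shape k) prior on the upper bound θ of Uniform(0, θ) is conjugate: posterior is Pareto(max(x_m, max xᵢ), k + n).
Sample maximum = 20.98; prior scale x_m = 36.60 → posterior scale = max = 36.60.
Posterior shape = 5.64 + 6 = 11.64.
E[θ|data] = k·x_m/(k−1) = 11.64·36.60/10.64 = 40.0398.

40.0398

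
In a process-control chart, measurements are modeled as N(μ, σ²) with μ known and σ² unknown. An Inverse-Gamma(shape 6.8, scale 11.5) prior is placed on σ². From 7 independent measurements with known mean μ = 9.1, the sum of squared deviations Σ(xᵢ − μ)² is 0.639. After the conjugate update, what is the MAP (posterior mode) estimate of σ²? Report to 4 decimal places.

1.0460

With known mean μ and an Inverse-Gamma(α, β) prior on σ², the Normal likelihood is conjugate: posterior is Inv-Gamma(α + n/2, β + Σ(xᵢ−μ)²/2).
Posterior: Inv-Gamma(6.8 + 7/2, 11.5 + 0.639/2) = Inv-Gamma(10.30, 11.8195).
Mode = β/(α+1) = 11.8195/11.30 = 1.0460.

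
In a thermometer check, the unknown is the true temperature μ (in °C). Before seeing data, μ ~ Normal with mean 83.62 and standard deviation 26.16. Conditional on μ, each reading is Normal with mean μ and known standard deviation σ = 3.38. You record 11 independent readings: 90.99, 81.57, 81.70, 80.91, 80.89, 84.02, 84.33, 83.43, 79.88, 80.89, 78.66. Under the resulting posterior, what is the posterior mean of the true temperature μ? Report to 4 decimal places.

82.4808

For Normal data with known variance σ², a Normal(μ₀, σ₀²) prior on μ is conjugate. Posterior precision = 1/σ₀² + n/σ²; posterior mean is the precision-weighted average of μ₀ and x̄.
Σxᵢ = 90.99 + 81.57 + 81.70 + 80.91 + 80.89 + 84.02 + 84.33 + 83.43 + 79.88 + 80.89 + 78.66 = 907.27, so n·x̄ = 907.27.
σ₀² = 26.16² = 684.3456, σ² = 3.38² = 11.4244; σ² + n·σ₀² = 11.4244 + 11·684.3456 = 7539.226.
Posterior mean = (μ₀/σ₀² + n·x̄/σ²)/(1/σ₀² + n/σ²) = (σ²·μ₀ + σ₀²·n·x̄)/(σ² + n·σ₀²) = (11.4244·83.62 + 684.3456·907.27)/7539.226 = 621841.54084/7539.226 = 82.4808.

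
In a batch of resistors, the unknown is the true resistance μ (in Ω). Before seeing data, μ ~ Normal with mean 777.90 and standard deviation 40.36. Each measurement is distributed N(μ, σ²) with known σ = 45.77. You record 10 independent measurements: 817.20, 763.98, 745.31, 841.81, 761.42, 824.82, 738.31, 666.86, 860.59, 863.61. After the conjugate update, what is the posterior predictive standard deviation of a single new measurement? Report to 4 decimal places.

For Normal data with known variance σ², a Normal(μ₀, σ₀²) prior on μ is conjugate. Posterior precision = 1/σ₀² + n/σ²; posterior mean is the precision-weighted average of μ₀ and x̄.
σ₀² = 40.36² = 1628.9296, σ² = 45.77² = 2094.8929; σ² + n·σ₀² = 2094.8929 + 10·1628.9296 = 18384.1889.
Posterior precision = 1/σ₀² + n/σ² = 1/1628.9296 + 10/2094.8929 = (σ² + n·σ₀²)/(σ₀²σ²) = 18384.1889/(1628.9296·2094.8929); posterior variance σₙ² = σ₀²σ²/(σ² + n·σ₀²) = 1628.9296·2094.8929/18384.1889 = 185.617819.
Predictive variance for one new observation = σₙ² + σ² = 1628.9296·2094.8929/18384.1889 + 2094.8929 = σ²·(σ₀² + 18384.1889)/18384.1889 = 2094.8929·20013.1185/18384.1889 = 2280.510719; SD = √(2094.8929·20013.1185/18384.1889) = 47.7547.

47.7547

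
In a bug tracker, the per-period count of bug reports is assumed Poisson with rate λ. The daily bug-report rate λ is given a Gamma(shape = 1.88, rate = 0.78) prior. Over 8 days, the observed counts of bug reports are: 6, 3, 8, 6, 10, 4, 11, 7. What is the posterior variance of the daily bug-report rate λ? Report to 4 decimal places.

With a Gamma(shape α, rate β) prior, the Poisson likelihood is conjugate: the posterior is Gamma(α + ΣXᵢ, β + n).
Sum of counts S = 55 over n = 8 days.
Posterior: Gamma(α+S, β+n) = Gamma(1.88+55, 0.78+8) = Gamma(56.88, 8.78).
Var = α/β² = 56.88/8.78² = 0.7379.

0.7379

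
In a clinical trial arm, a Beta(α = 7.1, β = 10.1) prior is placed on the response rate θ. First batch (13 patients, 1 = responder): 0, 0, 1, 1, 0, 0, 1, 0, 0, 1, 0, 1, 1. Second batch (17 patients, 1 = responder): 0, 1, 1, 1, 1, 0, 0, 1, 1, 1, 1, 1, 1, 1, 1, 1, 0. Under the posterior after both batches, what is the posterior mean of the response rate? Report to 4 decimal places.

The Beta prior is conjugate to a Binomial/Bernoulli likelihood; the update adds successes to α and failures to β.
After batch 1: Beta(7.1+6, 10.1+7) = Beta(13.1, 17.1).
After batch 2: Beta(13.1+13, 17.1+4) = Beta(26.1, 21.1).
Posterior mean = α/(α+β) = 26.1/47.2 = 0.5530.

0.5530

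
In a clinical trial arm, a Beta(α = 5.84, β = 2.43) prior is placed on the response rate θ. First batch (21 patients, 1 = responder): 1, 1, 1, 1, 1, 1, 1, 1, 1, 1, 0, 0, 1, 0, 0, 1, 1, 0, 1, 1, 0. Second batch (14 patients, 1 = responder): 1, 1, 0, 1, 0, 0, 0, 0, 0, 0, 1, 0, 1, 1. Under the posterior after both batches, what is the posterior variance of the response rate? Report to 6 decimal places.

The Beta prior is conjugate to a Binomial/Bernoulli likelihood; the update adds successes to α and failures to β.
After batch 1: Beta(5.84+15, 2.43+6) = Beta(20.84, 8.43).
After batch 2: Beta(20.84+6, 8.43+8) = Beta(26.84, 16.43).
Var = αβ/((α+β)²(α+β+1)) = 26.84·16.43/(43.27²·44.27) = 0.005320.

0.005320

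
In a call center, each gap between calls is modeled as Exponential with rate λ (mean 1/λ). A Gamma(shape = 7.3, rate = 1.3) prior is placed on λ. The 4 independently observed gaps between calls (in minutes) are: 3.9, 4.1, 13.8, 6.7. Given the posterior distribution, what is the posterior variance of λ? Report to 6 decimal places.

0.012725

With a Gamma(shape α, rate β) prior on the exponential rate λ, the posterior after n observations with total T = Σxᵢ is Gamma(α+n, β+T).
Sum of observations T = 28.5 minutes; n = 4.
Posterior: Gamma(7.3+4, 1.3+28.5) = Gamma(11.3, 29.8).
Var = α/β² = 0.012725.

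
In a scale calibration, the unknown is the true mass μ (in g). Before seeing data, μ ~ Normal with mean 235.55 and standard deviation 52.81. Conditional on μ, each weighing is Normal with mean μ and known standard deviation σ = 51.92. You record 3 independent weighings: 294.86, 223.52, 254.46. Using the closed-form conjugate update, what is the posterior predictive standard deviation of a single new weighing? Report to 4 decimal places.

For Normal data with known variance σ², a Normal(μ₀, σ₀²) prior on μ is conjugate. Posterior precision = 1/σ₀² + n/σ²; posterior mean is the precision-weighted average of μ₀ and x̄.
σ₀² = 52.81² = 2788.8961, σ² = 51.92² = 2695.6864; σ² + n·σ₀² = 2695.6864 + 3·2788.8961 = 11062.3747.
Posterior precision = 1/σ₀² + n/σ² = 1/2788.8961 + 3/2695.6864 = (σ² + n·σ₀²)/(σ₀²σ²) = 11062.3747/(2788.8961·2695.6864); posterior variance σₙ² = σ₀²σ²/(σ² + n·σ₀²) = 2788.8961·2695.6864/11062.3747 = 679.599950.
Predictive variance for one new observation = σₙ² + σ² = 2788.8961·2695.6864/11062.3747 + 2695.6864 = σ²·(σ₀² + 11062.3747)/11062.3747 = 2695.6864·13851.2708/11062.3747 = 3375.286350; SD = √(2695.6864·13851.2708/11062.3747) = 58.0972.

58.0972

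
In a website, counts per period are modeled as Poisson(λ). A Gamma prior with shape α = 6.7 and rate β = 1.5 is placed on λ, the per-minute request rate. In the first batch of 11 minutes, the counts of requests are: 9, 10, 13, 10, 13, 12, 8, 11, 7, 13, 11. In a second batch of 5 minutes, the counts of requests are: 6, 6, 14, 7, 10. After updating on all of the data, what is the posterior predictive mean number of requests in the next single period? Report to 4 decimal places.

9.5257

With a Gamma(shape α, rate β) prior, the Poisson likelihood is conjugate: the posterior is Gamma(α + ΣXᵢ, β + n).
Batch 1: sum of counts S = 117 over n = 11 minutes.
After batch 1: Gamma(α+S, β+n) = Gamma(6.7+117, 1.5+11) = Gamma(123.7, 12.5).
Batch 2: sum of counts S = 43 over n = 5 minutes.
After batch 2: Gamma(α+S, β+n) = Gamma(123.7+43, 12.5+5) = Gamma(166.7, 17.5).
The predictive distribution for one future period is NegBinom with mean α/β = 9.5257.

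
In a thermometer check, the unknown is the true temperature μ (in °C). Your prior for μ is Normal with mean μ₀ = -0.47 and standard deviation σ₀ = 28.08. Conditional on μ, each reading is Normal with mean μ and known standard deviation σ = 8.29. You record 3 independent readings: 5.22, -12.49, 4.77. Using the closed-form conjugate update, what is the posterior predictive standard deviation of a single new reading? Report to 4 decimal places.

9.5386

For Normal data with known variance σ², a Normal(μ₀, σ₀²) prior on μ is conjugate. Posterior precision = 1/σ₀² + n/σ²; posterior mean is the precision-weighted average of μ₀ and x̄.
σ₀² = 28.08² = 788.4864, σ² = 8.29² = 68.7241; σ² + n·σ₀² = 68.7241 + 3·788.4864 = 2434.1833.
Posterior precision = 1/σ₀² + n/σ² = 1/788.4864 + 3/68.7241 = (σ² + n·σ₀²)/(σ₀²σ²) = 2434.1833/(788.4864·68.7241); posterior variance σₙ² = σ₀²σ²/(σ² + n·σ₀²) = 788.4864·68.7241/2434.1833 = 22.261273.
Predictive variance for one new observation = σₙ² + σ² = 788.4864·68.7241/2434.1833 + 68.7241 = σ²·(σ₀² + 2434.1833)/2434.1833 = 68.7241·3222.6697/2434.1833 = 90.985373; SD = √(68.7241·3222.6697/2434.1833) = 9.5386.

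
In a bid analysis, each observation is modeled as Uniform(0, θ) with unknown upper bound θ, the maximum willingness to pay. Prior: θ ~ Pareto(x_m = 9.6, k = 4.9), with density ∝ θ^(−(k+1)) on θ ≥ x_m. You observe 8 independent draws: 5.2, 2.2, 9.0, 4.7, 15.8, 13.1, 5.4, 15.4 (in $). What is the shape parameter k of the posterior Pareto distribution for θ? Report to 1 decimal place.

12.9

A Pareto(scale x_m, shape k) prior on the upper bound θ of Uniform(0, θ) is conjugate: posterior is Pareto(max(x_m, max xᵢ), k + n).
Sample maximum = 15.8; prior scale x_m = 9.6 → posterior scale = max = 15.8.
Posterior shape = 4.9 + 8 = 12.9.
Posterior shape k = 12.9.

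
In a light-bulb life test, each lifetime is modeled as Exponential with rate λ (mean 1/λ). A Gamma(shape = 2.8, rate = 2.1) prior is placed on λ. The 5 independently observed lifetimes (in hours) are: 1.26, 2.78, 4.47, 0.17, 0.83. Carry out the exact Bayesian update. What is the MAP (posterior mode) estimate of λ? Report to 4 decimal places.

With a Gamma(shape α, rate β) prior on the exponential rate λ, the posterior after n observations with total T = Σxᵢ is Gamma(α+n, β+T).
Sum of observations T = 9.51 hours; n = 5.
Posterior: Gamma(2.8+5, 2.1+9.51) = Gamma(7.8, 11.61).
Mode = (α−1)/β = 0.5857.

0.5857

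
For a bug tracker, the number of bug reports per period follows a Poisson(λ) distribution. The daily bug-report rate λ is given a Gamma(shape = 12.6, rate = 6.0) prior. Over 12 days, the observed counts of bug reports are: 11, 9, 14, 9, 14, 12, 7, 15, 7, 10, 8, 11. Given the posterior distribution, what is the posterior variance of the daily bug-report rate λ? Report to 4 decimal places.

0.4309

With a Gamma(shape α, rate β) prior, the Poisson likelihood is conjugate: the posterior is Gamma(α + ΣXᵢ, β + n).
Sum of counts S = 127 over n = 12 days.
Posterior: Gamma(α+S, β+n) = Gamma(12.6+127, 6.0+12) = Gamma(139.6, 18.0).
Var = α/β² = 139.6/18.0² = 0.4309.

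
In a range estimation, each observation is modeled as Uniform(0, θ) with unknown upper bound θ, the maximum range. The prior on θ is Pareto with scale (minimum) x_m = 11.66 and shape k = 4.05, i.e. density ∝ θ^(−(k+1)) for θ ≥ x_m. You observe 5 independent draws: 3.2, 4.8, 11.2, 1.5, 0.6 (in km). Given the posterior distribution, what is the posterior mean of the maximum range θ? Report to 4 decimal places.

13.1084

A Pareto(scale x_m, shape k) prior on the upper bound θ of Uniform(0, θ) is conjugate: posterior is Pareto(max(x_m, max xᵢ), k + n).
Sample maximum = 11.2; prior scale x_m = 11.66 → posterior scale = max = 11.66.
Posterior shape = 4.05 + 5 = 9.05.
E[θ|data] = k·x_m/(k−1) = 9.05·11.66/8.05 = 13.1084.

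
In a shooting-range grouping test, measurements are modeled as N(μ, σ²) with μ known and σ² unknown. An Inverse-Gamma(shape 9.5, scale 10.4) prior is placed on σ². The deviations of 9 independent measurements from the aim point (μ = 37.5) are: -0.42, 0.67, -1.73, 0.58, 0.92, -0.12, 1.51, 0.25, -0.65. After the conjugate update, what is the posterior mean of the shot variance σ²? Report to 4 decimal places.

With known mean μ and an Inverse-Gamma(α, β) prior on σ², the Normal likelihood is conjugate: posterior is Inv-Gamma(α + n/2, β + Σ(xᵢ−μ)²/2).
Σ(xᵢ−μ)² = (-0.42)² + (0.67)² + (-1.73)² + (0.58)² + (0.92)² + (-0.12)² + (1.51)² + (0.25)² + (-0.65)² = 7.5805.
Posterior: Inv-Gamma(9.5 + 9/2, 10.4 + 7.5805/2) = Inv-Gamma(14.00, 14.19025).
E[σ²|data] = β/(α−1) = 14.19025/13.00 = 1.0916.

1.0916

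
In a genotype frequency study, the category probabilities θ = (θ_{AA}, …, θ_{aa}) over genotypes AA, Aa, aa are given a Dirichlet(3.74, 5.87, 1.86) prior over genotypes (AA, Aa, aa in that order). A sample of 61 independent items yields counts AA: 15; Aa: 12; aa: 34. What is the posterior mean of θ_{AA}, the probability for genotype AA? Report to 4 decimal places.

0.2586

The Dirichlet prior is conjugate to the Multinomial likelihood: each posterior αⱼ = prior αⱼ + observed count nⱼ.
Posterior concentration: (18.74, 17.87, 35.86), total = 72.47.
E[θ_{AA}|data] = α_{AA}/Σα = 18.74/72.47 = 0.2586.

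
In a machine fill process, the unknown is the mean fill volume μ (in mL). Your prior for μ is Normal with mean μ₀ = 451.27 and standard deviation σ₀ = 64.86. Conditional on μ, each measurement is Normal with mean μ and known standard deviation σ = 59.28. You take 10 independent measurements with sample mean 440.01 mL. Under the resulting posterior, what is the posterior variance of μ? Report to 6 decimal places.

324.320131

For Normal data with known variance σ², a Normal(μ₀, σ₀²) prior on μ is conjugate. Posterior precision = 1/σ₀² + n/σ²; posterior mean is the precision-weighted average of μ₀ and x̄.
σ₀² = 64.86² = 4206.8196, σ² = 59.28² = 3514.1184; σ² + n·σ₀² = 3514.1184 + 10·4206.8196 = 45582.3144.
Posterior precision = 1/σ₀² + n/σ² = 1/4206.8196 + 10/3514.1184 = (σ² + n·σ₀²)/(σ₀²σ²) = 45582.3144/(4206.8196·3514.1184); posterior variance σₙ² = σ₀²σ²/(σ² + n·σ₀²) = 4206.8196·3514.1184/45582.3144 = 324.320131.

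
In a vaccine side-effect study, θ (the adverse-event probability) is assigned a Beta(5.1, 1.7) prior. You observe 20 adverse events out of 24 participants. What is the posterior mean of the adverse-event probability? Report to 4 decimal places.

0.8149

The Beta prior is conjugate to a Binomial/Bernoulli likelihood; the update adds successes to α and failures to β.
Posterior: Beta(α+k, β+n−k) = Beta(5.1+20, 1.7+4) = Beta(25.1, 5.7).
Posterior mean = α/(α+β) = 25.1/30.8 = 0.8149.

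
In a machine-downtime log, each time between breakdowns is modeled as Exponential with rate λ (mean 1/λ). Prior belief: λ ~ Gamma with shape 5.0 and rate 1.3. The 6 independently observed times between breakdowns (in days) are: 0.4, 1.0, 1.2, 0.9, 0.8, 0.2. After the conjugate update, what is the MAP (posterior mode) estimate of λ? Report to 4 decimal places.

With a Gamma(shape α, rate β) prior on the exponential rate λ, the posterior after n observations with total T = Σxᵢ is Gamma(α+n, β+T).
Sum of observations T = 4.5 days; n = 6.
Posterior: Gamma(5.0+6, 1.3+4.5) = Gamma(11.0, 5.8).
Mode = (α−1)/β = 1.7241.

1.7241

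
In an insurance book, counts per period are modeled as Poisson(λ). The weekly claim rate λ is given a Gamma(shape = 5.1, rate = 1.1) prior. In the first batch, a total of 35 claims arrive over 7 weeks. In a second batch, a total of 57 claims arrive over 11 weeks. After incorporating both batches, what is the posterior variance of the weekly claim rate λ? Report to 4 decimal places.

0.2662

With a Gamma(shape α, rate β) prior, the Poisson likelihood is conjugate: the posterior is Gamma(α + ΣXᵢ, β + n).
After batch 1: Gamma(α+S, β+n) = Gamma(5.1+35, 1.1+7) = Gamma(40.1, 8.1).
After batch 2: Gamma(α+S, β+n) = Gamma(40.1+57, 8.1+11) = Gamma(97.1, 19.1).
Var = α/β² = 97.1/19.1² = 0.2662.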